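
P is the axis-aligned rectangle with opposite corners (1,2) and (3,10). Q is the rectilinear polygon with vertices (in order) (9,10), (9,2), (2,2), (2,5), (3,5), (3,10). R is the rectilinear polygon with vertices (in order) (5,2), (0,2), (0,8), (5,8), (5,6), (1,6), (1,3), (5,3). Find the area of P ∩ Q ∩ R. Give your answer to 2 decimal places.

1.00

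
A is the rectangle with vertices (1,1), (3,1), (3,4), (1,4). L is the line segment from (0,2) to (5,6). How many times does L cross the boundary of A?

2

The segment meets the boundary at (2.5,4), (1,2.8).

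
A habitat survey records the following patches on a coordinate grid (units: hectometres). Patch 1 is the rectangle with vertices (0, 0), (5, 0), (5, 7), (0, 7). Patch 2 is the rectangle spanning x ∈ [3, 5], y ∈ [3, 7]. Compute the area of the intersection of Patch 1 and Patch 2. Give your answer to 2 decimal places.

8.00

|Patch 1∩Patch 2|: x∈[3,5], y∈[3,7] → 2·4 = 8.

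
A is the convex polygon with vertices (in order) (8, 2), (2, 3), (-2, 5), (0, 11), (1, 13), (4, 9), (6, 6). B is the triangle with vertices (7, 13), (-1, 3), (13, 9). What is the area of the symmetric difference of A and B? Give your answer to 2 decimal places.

71.91

|A| = 53, |B| = 46, |A∩B| = 13.5442.
|A △ B| = |A| + |B| − 2·|A∩B| = 53 + 46 − 27.0884 = 71.91.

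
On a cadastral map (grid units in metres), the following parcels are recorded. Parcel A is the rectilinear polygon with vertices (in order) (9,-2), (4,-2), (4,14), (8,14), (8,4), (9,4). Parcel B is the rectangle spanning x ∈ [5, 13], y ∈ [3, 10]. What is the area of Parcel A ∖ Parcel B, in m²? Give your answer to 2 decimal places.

48.00

|Parcel A| = 70, |Parcel A∩Parcel B| = 22.
|Parcel A ∖ Parcel B| = |Parcel A| − |Parcel A∩Parcel B| = 70 − 22 = 48.00.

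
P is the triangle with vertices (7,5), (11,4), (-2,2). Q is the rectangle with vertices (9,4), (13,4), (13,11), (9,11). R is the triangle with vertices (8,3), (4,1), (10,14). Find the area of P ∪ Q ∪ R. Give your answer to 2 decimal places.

By inclusion–exclusion:
Individual areas: |P| = 10.5, |Q| = 28, |R| = 20.
|P∩Q| = 0.5.
|P∩R| = 4.1552.
|Q∩R| = 0.5682.
|P∩Q∩R| = 0.
|P ∪ Q ∪ R| = 58.5 − 5.2234 + 0 = 53.28.

53.28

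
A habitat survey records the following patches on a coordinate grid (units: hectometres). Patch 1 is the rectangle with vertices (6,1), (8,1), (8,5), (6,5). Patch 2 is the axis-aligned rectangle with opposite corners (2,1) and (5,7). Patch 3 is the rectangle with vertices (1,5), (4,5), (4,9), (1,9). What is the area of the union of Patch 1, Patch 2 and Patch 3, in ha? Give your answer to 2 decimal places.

34.00

By inclusion–exclusion:
Individual areas: |Patch 1| = 8, |Patch 2| = 18, |Patch 3| = 12.
|Patch 1∩Patch 2| = 0 (no overlap).
|Patch 1∩Patch 3| = 0 (no overlap).
|Patch 2∩Patch 3|: x∈[2,4], y∈[5,7] → 2·2 = 4.
|Patch 1∩Patch 2∩Patch 3| = 0.
|Patch 1 ∪ Patch 2 ∪ Patch 3| = 38 − 4 + 0 = 34.00.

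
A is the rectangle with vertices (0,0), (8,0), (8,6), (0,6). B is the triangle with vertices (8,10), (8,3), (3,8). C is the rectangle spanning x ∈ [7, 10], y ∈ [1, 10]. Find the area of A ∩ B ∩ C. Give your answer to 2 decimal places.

2.50

The intersection is the polygon with vertices (7,4), (7,6), (8,6), (8,3).
By the shoelace formula its area is 2.50.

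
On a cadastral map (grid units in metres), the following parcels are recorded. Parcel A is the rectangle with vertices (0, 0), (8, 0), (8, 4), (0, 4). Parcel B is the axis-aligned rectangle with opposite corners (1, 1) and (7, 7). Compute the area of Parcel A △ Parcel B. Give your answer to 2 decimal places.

|Parcel A∩Parcel B|: x∈[1,7], y∈[1,4] → 6·3 = 18.
|Parcel A △ Parcel B| = |Parcel A| + |Parcel B| − 2·|Parcel A∩Parcel B| = 32 + 36 − 36 = 32.00.

32.00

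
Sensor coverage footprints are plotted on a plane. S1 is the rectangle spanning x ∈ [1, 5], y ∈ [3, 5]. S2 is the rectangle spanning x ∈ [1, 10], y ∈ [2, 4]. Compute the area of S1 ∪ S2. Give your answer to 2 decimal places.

22.00

By inclusion–exclusion:
Individual areas: |S1| = 8, |S2| = 18.
|S1∩S2|: x∈[1,5], y∈[3,4] → 4·1 = 4.
|S1 ∪ S2| = 26 − 4 = 22.00.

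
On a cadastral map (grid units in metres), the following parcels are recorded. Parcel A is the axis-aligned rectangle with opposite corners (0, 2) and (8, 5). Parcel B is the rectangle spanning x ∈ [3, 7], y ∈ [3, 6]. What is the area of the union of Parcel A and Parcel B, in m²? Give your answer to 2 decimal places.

28.00

By inclusion–exclusion:
Individual areas: |Parcel A| = 24, |Parcel B| = 12.
|Parcel A∩Parcel B|: x∈[3,7], y∈[3,5] → 4·2 = 8.
|Parcel A ∪ Parcel B| = 36 − 8 = 28.00.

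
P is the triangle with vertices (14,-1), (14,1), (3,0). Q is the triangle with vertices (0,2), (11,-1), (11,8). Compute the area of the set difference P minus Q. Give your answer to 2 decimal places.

|P| = 11, |P∩Q| = 3.8977.
|P ∖ Q| = |P| − |P∩Q| = 11 − 3.8977 = 7.10.

7.10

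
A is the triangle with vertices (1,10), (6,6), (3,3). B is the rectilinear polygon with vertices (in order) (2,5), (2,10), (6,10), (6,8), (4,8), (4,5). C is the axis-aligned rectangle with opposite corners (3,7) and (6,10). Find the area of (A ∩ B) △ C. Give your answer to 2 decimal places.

|A ∩ B| = 6.4786.
|(A ∩ B) ∩ C| = 1.
|(A ∩ B) △ C| = 6.4786 + 9 − 2 = 13.48.

13.48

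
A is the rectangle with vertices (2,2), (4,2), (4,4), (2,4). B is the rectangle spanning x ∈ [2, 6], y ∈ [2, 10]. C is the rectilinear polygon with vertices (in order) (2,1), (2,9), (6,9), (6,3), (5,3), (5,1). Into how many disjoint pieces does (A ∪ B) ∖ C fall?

2

(A ∪ B) ∖ C splits into 2 disjoint pieces (area 4, area 1).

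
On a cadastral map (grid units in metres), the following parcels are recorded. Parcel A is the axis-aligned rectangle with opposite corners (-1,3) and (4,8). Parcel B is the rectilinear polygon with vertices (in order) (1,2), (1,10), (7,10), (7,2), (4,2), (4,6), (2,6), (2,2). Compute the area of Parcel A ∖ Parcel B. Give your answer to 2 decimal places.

16.00

|Parcel A| = 25, |Parcel A∩Parcel B| = 9.
|Parcel A ∖ Parcel B| = |Parcel A| − |Parcel A∩Parcel B| = 25 − 9 = 16.00.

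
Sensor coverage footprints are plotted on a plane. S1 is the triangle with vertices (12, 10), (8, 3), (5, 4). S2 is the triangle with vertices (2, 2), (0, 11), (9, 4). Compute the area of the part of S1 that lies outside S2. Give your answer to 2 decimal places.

|S1| = 12.5, |S1∩S2| = 4.4121.
|S1 ∖ S2| = |S1| − |S1∩S2| = 12.5 − 4.4121 = 8.09.

8.09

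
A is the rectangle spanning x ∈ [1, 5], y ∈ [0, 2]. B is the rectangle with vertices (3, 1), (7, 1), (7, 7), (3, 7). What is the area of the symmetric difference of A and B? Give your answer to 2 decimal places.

|A∩B|: x∈[3,5], y∈[1,2] → 2·1 = 2.
|A △ B| = |A| + |B| − 2·|A∩B| = 8 + 24 − 4 = 28.00.

28.00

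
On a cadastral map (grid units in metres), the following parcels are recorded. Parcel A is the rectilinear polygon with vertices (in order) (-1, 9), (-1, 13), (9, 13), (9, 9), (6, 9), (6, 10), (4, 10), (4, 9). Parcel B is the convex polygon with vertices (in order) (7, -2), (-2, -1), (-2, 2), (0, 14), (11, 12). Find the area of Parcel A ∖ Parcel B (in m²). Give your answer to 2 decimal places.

|Parcel A| = 38, |Parcel A∩Parcel B| = 34.8864.
|Parcel A ∖ Parcel B| = |Parcel A| − |Parcel A∩Parcel B| = 38 − 34.8864 = 3.11.

3.11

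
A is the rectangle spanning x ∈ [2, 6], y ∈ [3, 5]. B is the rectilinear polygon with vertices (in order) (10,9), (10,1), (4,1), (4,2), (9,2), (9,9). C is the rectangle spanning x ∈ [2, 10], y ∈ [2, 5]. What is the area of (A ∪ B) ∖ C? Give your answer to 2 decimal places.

10.00

|A ∪ B| = 21.
|(A ∪ B) ∩ C| = 11.
|(A ∪ B) ∖ C| = 21 − 11 = 10.00.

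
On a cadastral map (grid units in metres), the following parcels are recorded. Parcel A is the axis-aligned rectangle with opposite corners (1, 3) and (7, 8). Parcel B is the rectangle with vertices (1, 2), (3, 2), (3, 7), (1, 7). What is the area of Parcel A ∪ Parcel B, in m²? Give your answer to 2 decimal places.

By inclusion–exclusion:
Individual areas: |Parcel A| = 30, |Parcel B| = 10.
|Parcel A∩Parcel B|: x∈[1,3], y∈[3,7] → 2·4 = 8.
|Parcel A ∪ Parcel B| = 40 − 8 = 32.00.

32.00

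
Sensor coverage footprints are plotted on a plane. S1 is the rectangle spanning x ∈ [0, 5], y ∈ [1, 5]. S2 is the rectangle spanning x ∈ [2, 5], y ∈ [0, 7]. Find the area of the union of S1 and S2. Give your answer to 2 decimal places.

29.00

By inclusion–exclusion:
Individual areas: |S1| = 20, |S2| = 21.
|S1∩S2|: x∈[2,5], y∈[1,5] → 3·4 = 12.
|S1 ∪ S2| = 41 − 12 = 29.00.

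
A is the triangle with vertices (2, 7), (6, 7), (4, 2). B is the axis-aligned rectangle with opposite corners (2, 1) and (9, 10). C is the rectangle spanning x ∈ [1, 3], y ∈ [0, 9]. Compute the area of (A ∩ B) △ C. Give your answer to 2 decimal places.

|A ∩ B| = 10.
|(A ∩ B) ∩ C| = 1.25.
|(A ∩ B) △ C| = 10 + 18 − 2.5 = 25.50.

25.50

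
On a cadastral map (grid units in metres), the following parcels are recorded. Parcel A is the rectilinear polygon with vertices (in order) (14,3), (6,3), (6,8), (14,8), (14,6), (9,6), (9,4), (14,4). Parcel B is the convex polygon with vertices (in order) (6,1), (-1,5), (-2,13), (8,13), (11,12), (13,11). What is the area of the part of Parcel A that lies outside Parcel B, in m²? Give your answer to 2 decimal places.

|Parcel A| = 30, |Parcel A∩Parcel B| = 15.5714.
|Parcel A ∖ Parcel B| = |Parcel A| − |Parcel A∩Parcel B| = 30 − 15.5714 = 14.43.

14.43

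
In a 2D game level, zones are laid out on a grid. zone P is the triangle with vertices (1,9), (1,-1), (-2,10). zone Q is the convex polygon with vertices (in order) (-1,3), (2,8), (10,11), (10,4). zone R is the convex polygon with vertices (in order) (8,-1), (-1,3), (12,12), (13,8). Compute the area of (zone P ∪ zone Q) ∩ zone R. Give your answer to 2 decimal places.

37.21

The region (zone P ∪ zone Q) ∩ zone R is the polygon with vertices (10,4), (1,3.182), (1,2.111), (0.035,2.54), (-0.113,3.081), (-1,3), (10,10.615).
By the shoelace formula its area is 37.21.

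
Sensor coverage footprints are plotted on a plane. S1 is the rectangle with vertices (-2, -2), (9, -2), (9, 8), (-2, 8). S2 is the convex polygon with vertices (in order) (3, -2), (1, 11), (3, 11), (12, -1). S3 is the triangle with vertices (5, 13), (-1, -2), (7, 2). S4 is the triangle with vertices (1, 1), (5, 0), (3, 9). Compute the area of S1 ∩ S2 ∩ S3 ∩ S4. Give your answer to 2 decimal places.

12.75

The intersection is the polygon with vertices (3,8), (3.222,8), (4.8,0.9), (3.667,0.333), (2.6,0.6), (1.952,4.809), (2.333,6.333).
By the shoelace formula its area is 12.75.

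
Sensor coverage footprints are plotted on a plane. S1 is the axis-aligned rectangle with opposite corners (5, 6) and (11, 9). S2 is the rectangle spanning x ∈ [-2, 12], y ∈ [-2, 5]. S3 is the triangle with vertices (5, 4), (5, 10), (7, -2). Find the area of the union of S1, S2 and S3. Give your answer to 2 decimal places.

116.83

By inclusion–exclusion:
Individual areas: |S1| = 18, |S2| = 98, |S3| = 6.
|S1∩S2| = 0 (no overlap).
|S1∩S3| = 1.25.
|S2∩S3| = 3.9167.
|S1∩S2∩S3| = 0.
|S1 ∪ S2 ∪ S3| = 122 − 5.1667 + 0 = 116.83.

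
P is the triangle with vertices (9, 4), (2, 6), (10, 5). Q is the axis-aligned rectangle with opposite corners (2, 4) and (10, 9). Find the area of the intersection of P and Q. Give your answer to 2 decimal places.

4.50

The intersection is the polygon with vertices (2,6), (10,5), (9,4).
By the shoelace formula its area is 4.50.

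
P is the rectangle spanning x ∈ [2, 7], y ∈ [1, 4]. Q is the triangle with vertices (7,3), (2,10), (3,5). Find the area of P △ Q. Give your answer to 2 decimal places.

|P| = 15, |Q| = 9, |P∩Q| = 0.6429.
|P △ Q| = |P| + |Q| − 2·|P∩Q| = 15 + 9 − 1.2857 = 22.71.

22.71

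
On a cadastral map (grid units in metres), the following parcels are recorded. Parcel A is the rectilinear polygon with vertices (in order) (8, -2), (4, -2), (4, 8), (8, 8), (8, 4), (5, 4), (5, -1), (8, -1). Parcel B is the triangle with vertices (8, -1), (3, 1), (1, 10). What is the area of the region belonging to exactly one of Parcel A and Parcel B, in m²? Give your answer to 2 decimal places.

|Parcel A| = 25, |Parcel B| = 20.5, |Parcel A∩Parcel B| = 4.1.
|Parcel A △ Parcel B| = |Parcel A| + |Parcel B| − 2·|Parcel A∩Parcel B| = 25 + 20.5 − 8.2 = 37.30.

37.30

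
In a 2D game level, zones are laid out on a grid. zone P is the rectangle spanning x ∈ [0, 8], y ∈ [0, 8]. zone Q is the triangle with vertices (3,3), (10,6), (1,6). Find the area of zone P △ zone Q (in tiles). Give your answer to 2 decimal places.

52.21

|zone P| = 64, |zone Q| = 13.5, |zone P∩zone Q| = 12.6429.
|zone P △ zone Q| = |zone P| + |zone Q| − 2·|zone P∩zone Q| = 64 + 13.5 − 25.2857 = 52.21.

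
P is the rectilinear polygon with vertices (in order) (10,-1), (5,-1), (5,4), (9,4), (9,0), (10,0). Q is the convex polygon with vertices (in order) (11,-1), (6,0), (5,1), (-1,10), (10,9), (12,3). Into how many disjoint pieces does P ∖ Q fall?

P ∖ Q is a single connected region.

1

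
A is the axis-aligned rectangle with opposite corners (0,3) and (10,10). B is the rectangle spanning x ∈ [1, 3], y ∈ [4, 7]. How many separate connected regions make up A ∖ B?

A ∖ B is a single connected region.

1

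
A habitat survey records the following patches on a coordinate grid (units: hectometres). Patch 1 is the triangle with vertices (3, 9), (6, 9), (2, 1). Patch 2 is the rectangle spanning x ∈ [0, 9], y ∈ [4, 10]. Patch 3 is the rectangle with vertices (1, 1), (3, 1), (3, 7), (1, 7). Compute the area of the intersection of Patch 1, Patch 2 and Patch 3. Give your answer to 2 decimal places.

The intersection is the polygon with vertices (2.375,4), (2.75,7), (3,7), (3,4).
By the shoelace formula its area is 1.31.

1.31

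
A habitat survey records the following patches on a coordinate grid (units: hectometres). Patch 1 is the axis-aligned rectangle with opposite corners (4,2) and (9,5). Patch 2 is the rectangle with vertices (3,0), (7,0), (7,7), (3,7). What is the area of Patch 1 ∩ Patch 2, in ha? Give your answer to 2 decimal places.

|Patch 1∩Patch 2|: x∈[4,7], y∈[2,5] → 3·3 = 9.

9.00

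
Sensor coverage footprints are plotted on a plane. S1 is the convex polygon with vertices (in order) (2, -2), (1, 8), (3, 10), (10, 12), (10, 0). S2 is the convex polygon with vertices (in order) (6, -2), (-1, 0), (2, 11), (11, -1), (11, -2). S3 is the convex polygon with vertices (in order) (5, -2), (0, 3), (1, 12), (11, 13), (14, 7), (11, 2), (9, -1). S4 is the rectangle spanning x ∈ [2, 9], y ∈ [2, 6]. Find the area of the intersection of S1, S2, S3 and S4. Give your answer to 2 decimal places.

The intersection is the polygon with vertices (8.75,2), (2,2), (2,6), (5.75,6).
By the shoelace formula its area is 21.00.

21.00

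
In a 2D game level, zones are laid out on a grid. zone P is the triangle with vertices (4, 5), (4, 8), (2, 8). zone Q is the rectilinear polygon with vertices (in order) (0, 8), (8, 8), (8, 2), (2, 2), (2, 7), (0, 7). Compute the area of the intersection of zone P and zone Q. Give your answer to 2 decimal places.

The intersection is the polygon with vertices (4,5), (2,8), (4,8).
By the shoelace formula its area is 3.00.

3.00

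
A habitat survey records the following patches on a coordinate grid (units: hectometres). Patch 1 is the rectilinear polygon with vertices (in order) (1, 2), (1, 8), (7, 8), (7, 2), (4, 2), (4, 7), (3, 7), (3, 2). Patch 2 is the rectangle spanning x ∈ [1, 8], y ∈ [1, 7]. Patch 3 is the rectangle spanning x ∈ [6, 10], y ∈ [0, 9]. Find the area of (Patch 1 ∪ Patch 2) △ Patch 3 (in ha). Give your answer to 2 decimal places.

58.00

|Patch 1 ∪ Patch 2| = 48.
|(Patch 1 ∪ Patch 2) ∩ Patch 3| = 13.
|(Patch 1 ∪ Patch 2) △ Patch 3| = 48 + 36 − 26 = 58.00.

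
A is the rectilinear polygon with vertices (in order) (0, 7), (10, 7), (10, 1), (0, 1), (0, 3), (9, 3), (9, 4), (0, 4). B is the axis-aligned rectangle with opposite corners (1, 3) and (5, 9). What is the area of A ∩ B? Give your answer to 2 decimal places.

12.00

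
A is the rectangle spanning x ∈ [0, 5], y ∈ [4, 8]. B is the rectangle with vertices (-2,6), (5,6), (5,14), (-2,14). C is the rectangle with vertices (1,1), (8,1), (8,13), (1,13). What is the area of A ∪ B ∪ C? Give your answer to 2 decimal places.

By inclusion–exclusion:
Individual areas: |A| = 20, |B| = 56, |C| = 84.
|A∩B|: x∈[0,5], y∈[6,8] → 5·2 = 10.
|A∩C|: x∈[1,5], y∈[4,8] → 4·4 = 16.
|B∩C|: x∈[1,5], y∈[6,13] → 4·7 = 28.
|A∩B∩C| = 8.
|A ∪ B ∪ C| = 160 − 54 + 8 = 114.00.

114.00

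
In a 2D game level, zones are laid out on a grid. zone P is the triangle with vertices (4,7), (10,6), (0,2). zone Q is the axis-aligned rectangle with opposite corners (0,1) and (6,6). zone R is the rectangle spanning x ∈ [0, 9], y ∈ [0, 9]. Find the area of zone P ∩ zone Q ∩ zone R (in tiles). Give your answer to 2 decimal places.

The intersection is the polygon with vertices (3.2,6), (6,6), (6,4.4), (0,2).
By the shoelace formula its area is 10.40.

10.40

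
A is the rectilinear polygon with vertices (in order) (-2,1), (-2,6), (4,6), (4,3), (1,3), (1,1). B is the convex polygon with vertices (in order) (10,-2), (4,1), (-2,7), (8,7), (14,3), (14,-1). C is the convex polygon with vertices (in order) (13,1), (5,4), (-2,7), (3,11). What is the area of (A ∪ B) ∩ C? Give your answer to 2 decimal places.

The region (A ∪ B) ∩ C is the polygon with vertices (7,7), (13,1), (5,4), (-2,7).
By the shoelace formula its area is 28.50.

28.50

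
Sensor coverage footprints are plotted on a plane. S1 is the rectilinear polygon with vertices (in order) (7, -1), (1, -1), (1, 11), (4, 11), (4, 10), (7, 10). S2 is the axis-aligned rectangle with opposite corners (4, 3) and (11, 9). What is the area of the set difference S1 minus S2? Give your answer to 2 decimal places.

51.00

|S1| = 69, |S1∩S2| = 18.
|S1 ∖ S2| = |S1| − |S1∩S2| = 69 − 18 = 51.00.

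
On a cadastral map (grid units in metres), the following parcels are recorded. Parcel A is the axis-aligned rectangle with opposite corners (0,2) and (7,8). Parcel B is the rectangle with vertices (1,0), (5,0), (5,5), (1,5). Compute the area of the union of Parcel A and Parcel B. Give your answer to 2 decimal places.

50.00

By inclusion–exclusion:
Individual areas: |Parcel A| = 42, |Parcel B| = 20.
|Parcel A∩Parcel B|: x∈[1,5], y∈[2,5] → 4·3 = 12.
|Parcel A ∪ Parcel B| = 62 − 12 = 50.00.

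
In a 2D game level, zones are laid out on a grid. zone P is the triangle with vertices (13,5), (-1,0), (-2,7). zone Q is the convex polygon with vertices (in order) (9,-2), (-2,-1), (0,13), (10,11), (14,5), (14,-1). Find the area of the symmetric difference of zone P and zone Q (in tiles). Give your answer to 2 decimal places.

|zone P| = 51.5, |zone Q| = 188, |zone P∩zone Q| = 49.2997.
|zone P △ zone Q| = |zone P| + |zone Q| − 2·|zone P∩zone Q| = 51.5 + 188 − 98.5995 = 140.90.

140.90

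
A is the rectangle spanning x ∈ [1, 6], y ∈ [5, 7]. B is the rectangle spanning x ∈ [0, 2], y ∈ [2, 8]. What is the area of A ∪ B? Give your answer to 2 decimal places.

By inclusion–exclusion:
Individual areas: |A| = 10, |B| = 12.
|A∩B|: x∈[1,2], y∈[5,7] → 1·2 = 2.
|A ∪ B| = 22 − 2 = 20.00.

20.00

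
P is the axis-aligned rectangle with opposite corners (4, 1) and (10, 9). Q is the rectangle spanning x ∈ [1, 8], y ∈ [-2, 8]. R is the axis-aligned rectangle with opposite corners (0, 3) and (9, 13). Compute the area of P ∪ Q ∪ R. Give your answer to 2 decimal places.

By inclusion–exclusion:
Individual areas: |P| = 48, |Q| = 70, |R| = 90.
|P∩Q|: x∈[4,8], y∈[1,8] → 4·7 = 28.
|P∩R|: x∈[4,9], y∈[3,9] → 5·6 = 30.
|Q∩R|: x∈[1,8], y∈[3,8] → 7·5 = 35.
|P∩Q∩R| = 20.
|P ∪ Q ∪ R| = 208 − 93 + 20 = 135.00.

135.00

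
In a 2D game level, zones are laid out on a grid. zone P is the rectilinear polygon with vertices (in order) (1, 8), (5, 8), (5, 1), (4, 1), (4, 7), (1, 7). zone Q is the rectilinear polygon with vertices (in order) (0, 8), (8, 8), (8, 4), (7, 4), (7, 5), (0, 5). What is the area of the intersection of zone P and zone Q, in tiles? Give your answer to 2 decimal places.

The intersection is the polygon with vertices (5,8), (5,5), (4,5), (4,7), (1,7), (1,8).
By the shoelace formula its area is 6.00.

6.00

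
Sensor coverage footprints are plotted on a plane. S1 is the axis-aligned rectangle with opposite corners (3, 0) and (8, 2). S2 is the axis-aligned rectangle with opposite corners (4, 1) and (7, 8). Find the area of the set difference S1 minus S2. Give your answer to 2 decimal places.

|S1∩S2|: x∈[4,7], y∈[1,2] → 3·1 = 3.
|S1| = 10.
|S1 ∖ S2| = |S1| − |S1∩S2| = 10 − 3 = 7.00.

7.00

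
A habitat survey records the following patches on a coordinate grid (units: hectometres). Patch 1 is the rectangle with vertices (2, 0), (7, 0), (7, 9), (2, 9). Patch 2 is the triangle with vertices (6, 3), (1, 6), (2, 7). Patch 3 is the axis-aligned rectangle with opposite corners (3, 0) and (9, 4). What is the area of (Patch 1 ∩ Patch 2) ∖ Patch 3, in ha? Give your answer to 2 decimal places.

|Patch 1 ∩ Patch 2| = 3.2.
|(Patch 1 ∩ Patch 2) ∩ Patch 3| = 0.3333.
|(Patch 1 ∩ Patch 2) ∖ Patch 3| = 3.2 − 0.3333 = 2.87.

2.87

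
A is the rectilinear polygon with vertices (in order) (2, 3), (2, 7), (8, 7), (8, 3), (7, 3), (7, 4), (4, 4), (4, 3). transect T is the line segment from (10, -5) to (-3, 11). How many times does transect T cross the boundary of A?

The segment meets the boundary at (2,4.846), (3.5,3).

2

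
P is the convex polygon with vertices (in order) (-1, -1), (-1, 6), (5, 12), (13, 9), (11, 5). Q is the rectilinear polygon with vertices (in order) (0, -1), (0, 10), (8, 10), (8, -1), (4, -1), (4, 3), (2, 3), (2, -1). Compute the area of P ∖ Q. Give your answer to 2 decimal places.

40.50

|P| = 100, |P∩Q| = 59.5.
|P ∖ Q| = |P| − |P∩Q| = 100 − 59.5 = 40.50.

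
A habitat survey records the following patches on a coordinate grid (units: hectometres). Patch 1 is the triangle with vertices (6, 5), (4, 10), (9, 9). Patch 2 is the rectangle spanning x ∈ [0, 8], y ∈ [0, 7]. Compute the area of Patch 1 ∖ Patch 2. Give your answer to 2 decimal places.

9.20

|Patch 1| = 11.5, |Patch 1∩Patch 2| = 2.3.
|Patch 1 ∖ Patch 2| = |Patch 1| − |Patch 1∩Patch 2| = 11.5 − 2.3 = 9.20.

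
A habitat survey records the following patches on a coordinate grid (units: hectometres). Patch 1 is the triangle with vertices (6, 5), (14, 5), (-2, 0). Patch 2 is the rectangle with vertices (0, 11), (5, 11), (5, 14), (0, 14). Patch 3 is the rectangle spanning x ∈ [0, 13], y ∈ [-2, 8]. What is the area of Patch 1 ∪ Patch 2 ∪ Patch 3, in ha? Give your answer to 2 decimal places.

145.78

By inclusion–exclusion:
Individual areas: |Patch 1| = 20, |Patch 2| = 15, |Patch 3| = 130.
|Patch 1∩Patch 2| = 0.
|Patch 1∩Patch 3| = 19.2188.
|Patch 2∩Patch 3| = 0 (no overlap).
|Patch 1∩Patch 2∩Patch 3| = 0.
|Patch 1 ∪ Patch 2 ∪ Patch 3| = 165 − 19.2188 + 0 = 145.78.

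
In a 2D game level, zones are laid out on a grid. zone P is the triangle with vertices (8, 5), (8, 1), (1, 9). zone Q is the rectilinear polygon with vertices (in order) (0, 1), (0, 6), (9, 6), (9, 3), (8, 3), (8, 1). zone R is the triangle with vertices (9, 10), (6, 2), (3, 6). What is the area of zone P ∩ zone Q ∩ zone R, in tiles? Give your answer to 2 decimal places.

The intersection is the polygon with vertices (3.625,6), (6.25,6), (7.279,5.412), (6.338,2.9).
By the shoelace formula its area is 5.64.

5.64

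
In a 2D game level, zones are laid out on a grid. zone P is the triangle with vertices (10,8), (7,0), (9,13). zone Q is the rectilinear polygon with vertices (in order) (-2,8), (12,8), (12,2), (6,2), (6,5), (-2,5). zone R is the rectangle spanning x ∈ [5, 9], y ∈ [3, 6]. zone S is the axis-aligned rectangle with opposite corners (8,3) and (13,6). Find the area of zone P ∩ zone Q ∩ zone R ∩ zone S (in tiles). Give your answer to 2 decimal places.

The intersection is the polygon with vertices (9,6), (9,5.333), (8.125,3), (8,3), (8,6).
By the shoelace formula its area is 1.98.

1.98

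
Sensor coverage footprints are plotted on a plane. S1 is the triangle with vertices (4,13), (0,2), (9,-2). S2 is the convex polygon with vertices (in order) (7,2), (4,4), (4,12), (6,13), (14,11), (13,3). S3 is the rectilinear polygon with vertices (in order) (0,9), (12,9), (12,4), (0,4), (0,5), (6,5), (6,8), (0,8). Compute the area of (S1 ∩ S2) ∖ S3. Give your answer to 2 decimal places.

11.99

|S1 ∩ S2| = 16.9887.
|(S1 ∩ S2) ∩ S3| = 5.
|(S1 ∩ S2) ∖ S3| = 16.9887 − 5 = 11.99.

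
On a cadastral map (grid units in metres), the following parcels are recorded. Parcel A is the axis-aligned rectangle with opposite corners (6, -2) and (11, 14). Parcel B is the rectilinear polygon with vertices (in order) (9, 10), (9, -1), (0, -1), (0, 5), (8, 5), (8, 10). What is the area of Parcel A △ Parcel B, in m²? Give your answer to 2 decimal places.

93.00

|Parcel A| = 80, |Parcel B| = 59, |Parcel A∩Parcel B| = 23.
|Parcel A △ Parcel B| = |Parcel A| + |Parcel B| − 2·|Parcel A∩Parcel B| = 80 + 59 − 46 = 93.00.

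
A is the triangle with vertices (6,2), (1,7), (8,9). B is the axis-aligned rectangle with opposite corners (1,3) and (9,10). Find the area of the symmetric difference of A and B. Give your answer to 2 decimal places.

|A| = 22.5, |B| = 56, |A∩B| = 21.8571.
|A △ B| = |A| + |B| − 2·|A∩B| = 22.5 + 56 − 43.7143 = 34.79.

34.79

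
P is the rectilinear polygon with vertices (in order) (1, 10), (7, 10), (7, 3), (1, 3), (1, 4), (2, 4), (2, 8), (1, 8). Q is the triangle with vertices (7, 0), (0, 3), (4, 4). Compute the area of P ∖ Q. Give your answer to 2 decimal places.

35.75

|P| = 38, |P∩Q| = 2.25.
|P ∖ Q| = |P| − |P∩Q| = 38 − 2.25 = 35.75.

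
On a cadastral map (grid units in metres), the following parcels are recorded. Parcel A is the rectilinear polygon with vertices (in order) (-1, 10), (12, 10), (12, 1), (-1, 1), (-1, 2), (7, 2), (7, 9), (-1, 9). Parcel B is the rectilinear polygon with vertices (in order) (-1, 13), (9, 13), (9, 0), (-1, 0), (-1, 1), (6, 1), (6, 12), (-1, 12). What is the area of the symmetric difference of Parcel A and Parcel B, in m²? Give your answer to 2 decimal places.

74.00

|Parcel A| = 61, |Parcel B| = 53, |Parcel A∩Parcel B| = 20.
|Parcel A △ Parcel B| = |Parcel A| + |Parcel B| − 2·|Parcel A∩Parcel B| = 61 + 53 − 40 = 74.00.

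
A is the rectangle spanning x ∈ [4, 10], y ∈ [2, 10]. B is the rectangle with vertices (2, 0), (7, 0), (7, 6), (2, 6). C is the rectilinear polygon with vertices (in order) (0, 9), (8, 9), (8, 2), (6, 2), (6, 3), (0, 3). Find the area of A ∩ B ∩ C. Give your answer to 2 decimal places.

The intersection is the polygon with vertices (4,6), (7,6), (7,2), (6,2), (6,3), (4,3).
By the shoelace formula its area is 10.00.

10.00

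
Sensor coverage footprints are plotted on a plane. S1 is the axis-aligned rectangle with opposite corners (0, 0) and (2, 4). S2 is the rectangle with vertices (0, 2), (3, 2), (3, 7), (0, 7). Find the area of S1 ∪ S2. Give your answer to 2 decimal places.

By inclusion–exclusion:
Individual areas: |S1| = 8, |S2| = 15.
|S1∩S2|: x∈[0,2], y∈[2,4] → 2·2 = 4.
|S1 ∪ S2| = 23 − 4 = 19.00.

19.00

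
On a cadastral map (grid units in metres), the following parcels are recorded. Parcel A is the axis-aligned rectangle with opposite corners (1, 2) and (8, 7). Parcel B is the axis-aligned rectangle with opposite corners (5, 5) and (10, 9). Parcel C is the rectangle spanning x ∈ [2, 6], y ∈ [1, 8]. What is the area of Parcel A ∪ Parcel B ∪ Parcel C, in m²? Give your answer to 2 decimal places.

By inclusion–exclusion:
Individual areas: |Parcel A| = 35, |Parcel B| = 20, |Parcel C| = 28.
|Parcel A∩Parcel B|: x∈[5,8], y∈[5,7] → 3·2 = 6.
|Parcel A∩Parcel C|: x∈[2,6], y∈[2,7] → 4·5 = 20.
|Parcel B∩Parcel C|: x∈[5,6], y∈[5,8] → 1·3 = 3.
|Parcel A∩Parcel B∩Parcel C| = 2.
|Parcel A ∪ Parcel B ∪ Parcel C| = 83 − 29 + 2 = 56.00.

56.00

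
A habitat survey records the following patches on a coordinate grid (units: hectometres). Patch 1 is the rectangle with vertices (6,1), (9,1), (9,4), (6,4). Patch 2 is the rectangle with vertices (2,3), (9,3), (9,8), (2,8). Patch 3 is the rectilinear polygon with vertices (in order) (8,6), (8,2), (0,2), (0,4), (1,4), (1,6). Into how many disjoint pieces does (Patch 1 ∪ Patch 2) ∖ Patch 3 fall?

(Patch 1 ∪ Patch 2) ∖ Patch 3 is a single connected region.

1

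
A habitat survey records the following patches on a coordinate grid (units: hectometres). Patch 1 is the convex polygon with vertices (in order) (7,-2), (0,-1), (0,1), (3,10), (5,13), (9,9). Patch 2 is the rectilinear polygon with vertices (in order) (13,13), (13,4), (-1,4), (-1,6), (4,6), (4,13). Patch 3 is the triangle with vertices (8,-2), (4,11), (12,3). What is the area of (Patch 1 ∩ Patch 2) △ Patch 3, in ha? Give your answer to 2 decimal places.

|Patch 1 ∩ Patch 2| = 39.3106.
|(Patch 1 ∩ Patch 2) ∩ Patch 3| = 13.3811.
|(Patch 1 ∩ Patch 2) △ Patch 3| = 39.3106 + 36 − 26.7622 = 48.55.

48.55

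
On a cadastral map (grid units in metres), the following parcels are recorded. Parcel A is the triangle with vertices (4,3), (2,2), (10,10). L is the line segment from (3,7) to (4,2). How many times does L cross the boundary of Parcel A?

The segment meets the boundary at (3.818,2.909), (3.667,3.667).

2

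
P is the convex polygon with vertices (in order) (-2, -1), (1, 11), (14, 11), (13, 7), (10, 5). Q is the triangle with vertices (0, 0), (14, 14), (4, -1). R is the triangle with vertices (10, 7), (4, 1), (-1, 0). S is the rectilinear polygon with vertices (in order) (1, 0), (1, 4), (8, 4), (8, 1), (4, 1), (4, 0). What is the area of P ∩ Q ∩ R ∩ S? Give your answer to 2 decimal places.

5.80

The intersection is the polygon with vertices (6,3), (1,0.5), (1,1), (1.75,1.75), (5.286,4), (7,4).
By the shoelace formula its area is 5.80.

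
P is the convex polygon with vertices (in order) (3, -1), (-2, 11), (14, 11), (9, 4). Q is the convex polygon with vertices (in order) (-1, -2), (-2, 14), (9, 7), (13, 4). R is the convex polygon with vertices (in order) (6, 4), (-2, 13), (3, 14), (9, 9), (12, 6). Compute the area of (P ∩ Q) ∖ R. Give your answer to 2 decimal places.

45.42

|P ∩ Q| = 75.7515.
|(P ∩ Q) ∩ R| = 30.3306.
|(P ∩ Q) ∖ R| = 75.7515 − 30.3306 = 45.42.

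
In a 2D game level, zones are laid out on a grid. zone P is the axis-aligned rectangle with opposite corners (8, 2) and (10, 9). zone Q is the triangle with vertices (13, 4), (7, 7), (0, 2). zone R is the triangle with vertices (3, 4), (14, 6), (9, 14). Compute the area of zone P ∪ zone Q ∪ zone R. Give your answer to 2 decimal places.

By inclusion–exclusion:
Individual areas: |zone P| = 14, |zone Q| = 25.5, |zone R| = 49.
|zone P∩zone Q| = 5.2308.
|zone P∩zone R| = 7.8182.
|zone Q∩zone R| = 8.6083.
|zone P∩zone Q∩zone R| = 1.8182.
|zone P ∪ zone Q ∪ zone R| = 88.5 − 21.6573 + 1.8182 = 68.66.

68.66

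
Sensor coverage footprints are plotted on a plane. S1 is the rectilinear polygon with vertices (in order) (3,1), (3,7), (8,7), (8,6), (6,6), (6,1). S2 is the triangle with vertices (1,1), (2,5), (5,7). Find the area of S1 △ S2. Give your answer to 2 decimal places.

21.67

|S1| = 20, |S2| = 5, |S1∩S2| = 1.6667.
|S1 △ S2| = |S1| + |S2| − 2·|S1∩S2| = 20 + 5 − 3.3333 = 21.67.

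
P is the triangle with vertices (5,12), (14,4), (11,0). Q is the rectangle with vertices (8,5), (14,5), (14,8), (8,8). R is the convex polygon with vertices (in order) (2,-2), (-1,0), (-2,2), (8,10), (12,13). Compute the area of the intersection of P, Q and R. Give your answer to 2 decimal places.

The intersection is the polygon with vertices (8,8), (8.667,8), (8,7).
By the shoelace formula its area is 0.33.

0.33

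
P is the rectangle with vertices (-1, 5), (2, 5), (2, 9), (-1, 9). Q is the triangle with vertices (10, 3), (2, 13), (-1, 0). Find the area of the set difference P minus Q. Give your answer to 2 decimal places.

|P| = 12, |P∩Q| = 5.5385.
|P ∖ Q| = |P| − |P∩Q| = 12 − 5.5385 = 6.46.

6.46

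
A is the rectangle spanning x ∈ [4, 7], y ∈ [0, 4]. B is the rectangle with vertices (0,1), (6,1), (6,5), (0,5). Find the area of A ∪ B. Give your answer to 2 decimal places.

By inclusion–exclusion:
Individual areas: |A| = 12, |B| = 24.
|A∩B|: x∈[4,6], y∈[1,4] → 2·3 = 6.
|A ∪ B| = 36 − 6 = 30.00.

30.00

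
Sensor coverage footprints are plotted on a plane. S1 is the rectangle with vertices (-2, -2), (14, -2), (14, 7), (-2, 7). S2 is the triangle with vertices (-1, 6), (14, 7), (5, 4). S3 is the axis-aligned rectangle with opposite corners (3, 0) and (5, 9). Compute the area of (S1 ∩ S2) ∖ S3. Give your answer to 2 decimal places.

|S1 ∩ S2| = 18.
|(S1 ∩ S2) ∩ S3| = 4.
|(S1 ∩ S2) ∖ S3| = 18 − 4 = 14.00.

14.00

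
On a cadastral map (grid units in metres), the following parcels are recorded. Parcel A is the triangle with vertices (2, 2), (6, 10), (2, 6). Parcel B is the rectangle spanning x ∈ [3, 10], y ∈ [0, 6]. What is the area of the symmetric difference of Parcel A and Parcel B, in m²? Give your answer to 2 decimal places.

|Parcel A| = 8, |Parcel B| = 42, |Parcel A∩Parcel B| = 1.
|Parcel A △ Parcel B| = |Parcel A| + |Parcel B| − 2·|Parcel A∩Parcel B| = 8 + 42 − 2 = 48.00.

48.00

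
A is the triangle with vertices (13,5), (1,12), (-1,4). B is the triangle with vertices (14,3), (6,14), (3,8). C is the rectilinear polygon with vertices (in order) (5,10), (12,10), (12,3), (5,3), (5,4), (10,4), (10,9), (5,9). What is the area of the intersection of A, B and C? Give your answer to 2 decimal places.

3.00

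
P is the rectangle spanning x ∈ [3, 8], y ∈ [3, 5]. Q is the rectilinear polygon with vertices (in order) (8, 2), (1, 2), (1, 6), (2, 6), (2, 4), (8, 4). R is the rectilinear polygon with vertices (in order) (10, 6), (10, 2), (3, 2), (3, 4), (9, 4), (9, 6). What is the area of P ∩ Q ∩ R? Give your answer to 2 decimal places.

5.00

The intersection is the polygon with vertices (3,3), (3,4), (8,4), (8,3).
By the shoelace formula its area is 5.00.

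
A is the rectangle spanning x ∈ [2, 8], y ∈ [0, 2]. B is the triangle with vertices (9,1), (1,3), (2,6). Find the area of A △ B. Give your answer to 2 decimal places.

|A| = 12, |B| = 13, |A∩B| = 1.0679.
|A △ B| = |A| + |B| − 2·|A∩B| = 12 + 13 − 2.1357 = 22.86.

22.86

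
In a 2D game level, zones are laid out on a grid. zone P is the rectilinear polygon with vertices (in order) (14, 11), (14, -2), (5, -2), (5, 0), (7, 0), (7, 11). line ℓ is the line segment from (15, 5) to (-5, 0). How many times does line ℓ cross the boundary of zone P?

2

The segment meets the boundary at (7,3), (14,4.75).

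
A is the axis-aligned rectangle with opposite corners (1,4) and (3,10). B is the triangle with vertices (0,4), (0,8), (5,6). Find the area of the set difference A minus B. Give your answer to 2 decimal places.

|A| = 12, |A∩B| = 4.8.
|A ∖ B| = |A| − |A∩B| = 12 − 4.8 = 7.20.

7.20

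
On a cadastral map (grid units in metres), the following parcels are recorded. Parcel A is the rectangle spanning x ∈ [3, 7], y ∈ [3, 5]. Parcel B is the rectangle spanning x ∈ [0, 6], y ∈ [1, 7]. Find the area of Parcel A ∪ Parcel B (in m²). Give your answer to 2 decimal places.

By inclusion–exclusion:
Individual areas: |Parcel A| = 8, |Parcel B| = 36.
|Parcel A∩Parcel B|: x∈[3,6], y∈[3,5] → 3·2 = 6.
|Parcel A ∪ Parcel B| = 44 − 6 = 38.00.

38.00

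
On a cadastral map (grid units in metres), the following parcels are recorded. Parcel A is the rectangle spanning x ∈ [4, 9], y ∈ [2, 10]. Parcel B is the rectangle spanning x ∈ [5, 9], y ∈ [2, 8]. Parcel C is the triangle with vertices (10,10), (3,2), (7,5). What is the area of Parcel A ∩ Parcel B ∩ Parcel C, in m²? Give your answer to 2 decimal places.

The intersection is the polygon with vertices (5,4.286), (8.25,8), (8.8,8), (7,5), (5,3.5).
By the shoelace formula its area is 4.16.

4.16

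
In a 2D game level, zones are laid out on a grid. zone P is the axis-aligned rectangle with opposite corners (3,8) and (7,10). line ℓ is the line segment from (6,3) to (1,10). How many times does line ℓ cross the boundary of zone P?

The segment lies entirely outside zone P and never meets its boundary.

0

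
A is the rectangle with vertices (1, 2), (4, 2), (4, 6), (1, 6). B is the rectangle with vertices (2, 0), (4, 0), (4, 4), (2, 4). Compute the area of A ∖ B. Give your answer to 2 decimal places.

|A∩B|: x∈[2,4], y∈[2,4] → 2·2 = 4.
|A| = 12.
|A ∖ B| = |A| − |A∩B| = 12 − 4 = 8.00.

8.00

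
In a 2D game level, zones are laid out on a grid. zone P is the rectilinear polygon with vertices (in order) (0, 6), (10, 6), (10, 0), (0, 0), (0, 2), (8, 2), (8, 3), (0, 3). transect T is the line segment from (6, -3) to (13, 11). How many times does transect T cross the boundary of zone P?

2

The segment meets the boundary at (7.5,0), (10,5).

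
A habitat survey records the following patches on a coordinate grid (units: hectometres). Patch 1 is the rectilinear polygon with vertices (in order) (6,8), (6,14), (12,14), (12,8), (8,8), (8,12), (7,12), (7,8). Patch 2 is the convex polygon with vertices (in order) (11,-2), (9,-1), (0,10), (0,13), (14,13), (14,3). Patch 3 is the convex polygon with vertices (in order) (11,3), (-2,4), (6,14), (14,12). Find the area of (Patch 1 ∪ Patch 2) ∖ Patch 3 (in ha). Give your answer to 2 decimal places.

58.11

|Patch 1 ∪ Patch 2| = 149.
|(Patch 1 ∪ Patch 2) ∩ Patch 3| = 90.891.
|(Patch 1 ∪ Patch 2) ∖ Patch 3| = 149 − 90.891 = 58.11.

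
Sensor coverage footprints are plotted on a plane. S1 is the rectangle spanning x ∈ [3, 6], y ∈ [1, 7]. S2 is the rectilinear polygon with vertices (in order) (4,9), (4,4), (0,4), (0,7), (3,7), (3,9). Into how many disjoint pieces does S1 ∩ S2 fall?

1

S1 ∩ S2 is a single connected region.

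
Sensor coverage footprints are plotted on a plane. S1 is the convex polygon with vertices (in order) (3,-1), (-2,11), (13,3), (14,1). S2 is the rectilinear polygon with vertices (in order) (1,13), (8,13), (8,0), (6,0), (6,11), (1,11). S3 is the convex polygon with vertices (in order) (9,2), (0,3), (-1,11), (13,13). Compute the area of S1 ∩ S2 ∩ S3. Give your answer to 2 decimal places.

The intersection is the polygon with vertices (8,2.111), (6,2.333), (6,6.733), (8,5.667).
By the shoelace formula its area is 7.96.

7.96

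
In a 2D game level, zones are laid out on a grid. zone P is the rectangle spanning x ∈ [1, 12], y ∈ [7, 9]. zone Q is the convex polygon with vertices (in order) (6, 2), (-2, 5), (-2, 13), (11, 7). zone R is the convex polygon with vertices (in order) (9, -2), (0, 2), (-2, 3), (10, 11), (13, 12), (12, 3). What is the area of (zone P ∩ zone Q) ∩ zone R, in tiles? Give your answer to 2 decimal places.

6.68

The region (zone P ∩ zone Q) ∩ zone R is the polygon with vertices (11,7), (4,7), (6.864,8.909).
By the shoelace formula its area is 6.68.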